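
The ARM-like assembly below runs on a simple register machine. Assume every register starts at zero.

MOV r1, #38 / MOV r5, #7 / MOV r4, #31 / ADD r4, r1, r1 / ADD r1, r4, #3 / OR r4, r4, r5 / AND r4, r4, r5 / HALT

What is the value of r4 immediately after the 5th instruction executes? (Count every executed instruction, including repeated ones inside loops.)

MOV r1, #38 → r1=38
MOV r5, #7 → r5=7
MOV r4, #31 → r4=31
ADD r4, r1, r1 → r4=38+38=76
ADD r1, r4, #3 → r1=76+3=79
After step 5: r4 = 76.

76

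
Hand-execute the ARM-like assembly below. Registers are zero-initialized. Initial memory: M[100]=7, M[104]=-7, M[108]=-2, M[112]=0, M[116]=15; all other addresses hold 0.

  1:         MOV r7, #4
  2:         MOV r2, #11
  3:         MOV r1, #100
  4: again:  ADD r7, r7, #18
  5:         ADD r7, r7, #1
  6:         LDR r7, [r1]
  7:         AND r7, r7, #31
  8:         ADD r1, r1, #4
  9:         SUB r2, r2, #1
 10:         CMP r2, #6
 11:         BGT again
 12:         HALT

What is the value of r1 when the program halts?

120

after MOV r7, #4: r7=4
after MOV r2, #11: r2=11
after MOV r1, #100: r1=100
after ADD r7, r7, #18: r7=4+18=22
after ADD r7, r7, #1: r7=22+1=23
after LDR r7, [r1]: r7=M[100]=7
after AND r7, r7, #31: r7=7&31=7
after ADD r1, r1, #4: r1=100+4=104
after SUB r2, r2, #1: r2=11-1=10
CMP r2, #6  (cmp 10,6)
BGT again: taken
after ADD r7, r7, #18: r7=7+18=25
after ADD r7, r7, #1: r7=25+1=26
after LDR r7, [r1]: r7=M[104]=-7
after AND r7, r7, #31: r7=(-7)&31=25
after ADD r1, r1, #4: r1=104+4=108
after SUB r2, r2, #1: r2=10-1=9
CMP r2, #6  (cmp 9,6)
BGT again: taken
after ADD r7, r7, #18: r7=25+18=43
after ADD r7, r7, #1: r7=43+1=44
after LDR r7, [r1]: r7=M[108]=-2
after AND r7, r7, #31: r7=(-2)&31=30
after ADD r1, r1, #4: r1=108+4=112
after SUB r2, r2, #1: r2=9-1=8
CMP r2, #6  (cmp 8,6)
BGT again: taken
after ADD r7, r7, #18: r7=30+18=48
after ADD r7, r7, #1: r7=48+1=49
after LDR r7, [r1]: r7=M[112]=0
after AND r7, r7, #31: r7=0&31=0
after ADD r1, r1, #4: r1=112+4=116
after SUB r2, r2, #1: r2=8-1=7
CMP r2, #6  (cmp 7,6)
BGT again: taken
after ADD r7, r7, #18: r7=0+18=18
after ADD r7, r7, #1: r7=18+1=19
after LDR r7, [r1]: r7=M[116]=15
after AND r7, r7, #31: r7=15&31=15
after ADD r1, r1, #4: r1=116+4=120
after SUB r2, r2, #1: r2=7-1=6
CMP r2, #6  (cmp 6,6)
BGT again: not taken
halt.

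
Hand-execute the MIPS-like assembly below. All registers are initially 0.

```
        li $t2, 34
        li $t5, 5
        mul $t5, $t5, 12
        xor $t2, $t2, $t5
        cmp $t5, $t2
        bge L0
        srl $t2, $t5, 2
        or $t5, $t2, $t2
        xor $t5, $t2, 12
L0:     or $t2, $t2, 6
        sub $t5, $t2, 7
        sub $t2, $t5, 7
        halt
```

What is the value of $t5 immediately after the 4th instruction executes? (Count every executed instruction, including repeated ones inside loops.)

$t2=34
$t5=5
$t5=5*12=60
$t2=34^60=30
After step 4: $t5 = 60.

60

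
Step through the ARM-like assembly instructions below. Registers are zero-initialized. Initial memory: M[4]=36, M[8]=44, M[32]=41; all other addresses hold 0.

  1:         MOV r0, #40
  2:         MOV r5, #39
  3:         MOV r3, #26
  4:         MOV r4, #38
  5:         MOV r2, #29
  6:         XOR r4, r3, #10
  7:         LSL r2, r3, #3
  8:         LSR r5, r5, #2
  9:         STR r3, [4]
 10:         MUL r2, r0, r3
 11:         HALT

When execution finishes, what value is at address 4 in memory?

26

after MOV r0, #40: r0=40
after MOV r5, #39: r5=39
after MOV r3, #26: r3=26
after MOV r4, #38: r4=38
after MOV r2, #29: r2=29
after XOR r4, r3, #10: r4=26^10=16
after LSL r2, r3, #3: r2=26<<3=208
after LSR r5, r5, #2: r5=39>>2=9
STR r3, [4] → M[4]=26
after MUL r2, r0, r3: r2=40*26=1040
halt.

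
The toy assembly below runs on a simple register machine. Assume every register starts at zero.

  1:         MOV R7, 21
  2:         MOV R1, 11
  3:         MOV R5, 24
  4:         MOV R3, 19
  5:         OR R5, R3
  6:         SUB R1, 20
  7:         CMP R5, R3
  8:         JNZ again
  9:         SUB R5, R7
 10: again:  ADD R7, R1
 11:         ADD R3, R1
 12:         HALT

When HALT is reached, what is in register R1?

after MOV R7, 21: R7=21
after MOV R1, 11: R1=11
after MOV R5, 24: R5=24
after MOV R3, 19: R3=19
after OR R5, R3: R5=24|19=27
after SUB R1, 20: R1=11-20=-9
CMP R5, R3  (cmp 27,19)
JNZ again: taken
after ADD R7, R1: R7=21+(-9)=12
after ADD R3, R1: R3=19+(-9)=10
halt.

-9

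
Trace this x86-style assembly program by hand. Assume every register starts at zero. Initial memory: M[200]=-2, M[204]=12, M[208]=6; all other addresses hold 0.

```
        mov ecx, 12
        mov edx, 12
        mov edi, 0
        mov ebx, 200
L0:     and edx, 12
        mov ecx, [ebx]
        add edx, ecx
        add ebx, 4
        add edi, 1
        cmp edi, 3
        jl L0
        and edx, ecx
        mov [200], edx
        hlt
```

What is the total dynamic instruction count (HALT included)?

mov ecx, 12 → ecx=12
mov edx, 12 → edx=12
mov edi, 0 → edi=0
mov ebx, 200 → ebx=200
and edx, 12 → edx=12&12=12
mov ecx, [ebx] → ecx=M[200]=-2
add edx, ecx → edx=12+(-2)=10
add ebx, 4 → ebx=200+4=204
add edi, 1 → edi=0+1=1
cmp edi, 3  (cmp 1,3)
jl L0: taken
and edx, 12 → edx=10&12=8
mov ecx, [ebx] → ecx=M[204]=12
add edx, ecx → edx=8+12=20
add ebx, 4 → ebx=204+4=208
add edi, 1 → edi=1+1=2
cmp edi, 3  (cmp 2,3)
jl L0: taken
and edx, 12 → edx=20&12=4
mov ecx, [ebx] → ecx=M[208]=6
add edx, ecx → edx=4+6=10
add ebx, 4 → ebx=208+4=212
add edi, 1 → edi=2+1=3
cmp edi, 3  (cmp 3,3)
jl L0: not taken
and edx, ecx → edx=10&6=2
mov [200], edx → M[200]=2
halt.
Total executed instructions: 28.

28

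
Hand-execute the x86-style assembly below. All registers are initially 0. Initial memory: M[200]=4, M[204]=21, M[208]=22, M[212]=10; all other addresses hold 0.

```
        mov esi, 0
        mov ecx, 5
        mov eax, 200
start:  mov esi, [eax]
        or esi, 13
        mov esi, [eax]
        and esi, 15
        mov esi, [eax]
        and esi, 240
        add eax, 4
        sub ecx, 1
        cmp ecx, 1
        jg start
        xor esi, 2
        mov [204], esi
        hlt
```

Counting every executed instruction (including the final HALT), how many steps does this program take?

after mov esi, 0: esi=0
after mov ecx, 5: ecx=5
after mov eax, 200: eax=200
after mov esi, [eax]: esi=M[200]=4
after or esi, 13: esi=4|13=13
after mov esi, [eax]: esi=M[200]=4
after and esi, 15: esi=4&15=4
after mov esi, [eax]: esi=M[200]=4
after and esi, 240: esi=4&240=0
after add eax, 4: eax=200+4=204
after sub ecx, 1: ecx=5-1=4
cmp ecx, 1  (cmp 4,1)
jg start: taken
after mov esi, [eax]: esi=M[204]=21
after or esi, 13: esi=21|13=29
after mov esi, [eax]: esi=M[204]=21
after and esi, 15: esi=21&15=5
after mov esi, [eax]: esi=M[204]=21
after and esi, 240: esi=21&240=16
after add eax, 4: eax=204+4=208
after sub ecx, 1: ecx=4-1=3
cmp ecx, 1  (cmp 3,1)
jg start: taken
after mov esi, [eax]: esi=M[208]=22
after or esi, 13: esi=22|13=31
after mov esi, [eax]: esi=M[208]=22
after and esi, 15: esi=22&15=6
after mov esi, [eax]: esi=M[208]=22
after and esi, 240: esi=22&240=16
after add eax, 4: eax=208+4=212
after sub ecx, 1: ecx=3-1=2
cmp ecx, 1  (cmp 2,1)
jg start: taken
after mov esi, [eax]: esi=M[212]=10
after or esi, 13: esi=10|13=15
after mov esi, [eax]: esi=M[212]=10
after and esi, 15: esi=10&15=10
after mov esi, [eax]: esi=M[212]=10
after and esi, 240: esi=10&240=0
after add eax, 4: eax=212+4=216
after sub ecx, 1: ecx=2-1=1
cmp ecx, 1  (cmp 1,1)
jg start: not taken
after xor esi, 2: esi=0^2=2
mov [204], esi → M[204]=2
halt.
Total executed instructions: 46.

46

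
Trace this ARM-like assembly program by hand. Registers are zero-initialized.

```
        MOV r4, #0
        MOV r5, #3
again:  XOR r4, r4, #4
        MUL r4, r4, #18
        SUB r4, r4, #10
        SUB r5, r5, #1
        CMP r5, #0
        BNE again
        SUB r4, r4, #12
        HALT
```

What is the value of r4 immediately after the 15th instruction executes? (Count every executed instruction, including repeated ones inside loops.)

after MOV r4, #0: r4=0
after MOV r5, #3: r5=3
after XOR r4, r4, #4: r4=0^4=4
after MUL r4, r4, #18: r4=4*18=72
after SUB r4, r4, #10: r4=72-10=62
after SUB r5, r5, #1: r5=3-1=2
CMP r5, #0  (cmp 2,0)
BNE again: taken
after XOR r4, r4, #4: r4=62^4=58
after MUL r4, r4, #18: r4=58*18=1044
after SUB r4, r4, #10: r4=1044-10=1034
after SUB r5, r5, #1: r5=2-1=1
CMP r5, #0  (cmp 1,0)
BNE again: taken
after XOR r4, r4, #4: r4=1034^4=1038
After step 15: r4 = 1038.

1038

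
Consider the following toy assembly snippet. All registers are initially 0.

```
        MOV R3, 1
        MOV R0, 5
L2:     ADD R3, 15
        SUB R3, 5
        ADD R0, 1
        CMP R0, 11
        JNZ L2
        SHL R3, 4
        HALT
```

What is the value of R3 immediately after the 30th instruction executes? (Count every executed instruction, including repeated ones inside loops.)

after MOV R3, 1: R3=1
after MOV R0, 5: R0=5
after ADD R3, 15: R3=1+15=16
after SUB R3, 5: R3=16-5=11
after ADD R0, 1: R0=5+1=6
CMP R0, 11  (cmp 6,11)
JNZ L2: taken
after ADD R3, 15: R3=11+15=26
after SUB R3, 5: R3=26-5=21
after ADD R0, 1: R0=6+1=7
CMP R0, 11  (cmp 7,11)
JNZ L2: taken
after ADD R3, 15: R3=21+15=36
after SUB R3, 5: R3=36-5=31
after ADD R0, 1: R0=7+1=8
CMP R0, 11  (cmp 8,11)
JNZ L2: taken
after ADD R3, 15: R3=31+15=46
after SUB R3, 5: R3=46-5=41
after ADD R0, 1: R0=8+1=9
CMP R0, 11  (cmp 9,11)
JNZ L2: taken
after ADD R3, 15: R3=41+15=56
after SUB R3, 5: R3=56-5=51
after ADD R0, 1: R0=9+1=10
CMP R0, 11  (cmp 10,11)
JNZ L2: taken
after ADD R3, 15: R3=51+15=66
after SUB R3, 5: R3=66-5=61
after ADD R0, 1: R0=10+1=11
After step 30: R3 = 61.

61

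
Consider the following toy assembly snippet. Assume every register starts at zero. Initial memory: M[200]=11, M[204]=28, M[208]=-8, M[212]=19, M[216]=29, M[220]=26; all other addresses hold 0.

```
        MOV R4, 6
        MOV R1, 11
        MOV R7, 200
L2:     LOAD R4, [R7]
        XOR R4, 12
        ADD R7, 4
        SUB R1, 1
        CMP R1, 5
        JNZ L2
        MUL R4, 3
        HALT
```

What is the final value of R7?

224

R4=6
R1=11
R7=200
R4=M[200]=11
R4=11^12=7
R7=200+4=204
R1=11-1=10
CMP R1, 5  (cmp 10,5)
JNZ L2: taken
R4=M[204]=28
R4=28^12=16
R7=204+4=208
R1=10-1=9
CMP R1, 5  (cmp 9,5)
JNZ L2: taken
R4=M[208]=-8
R4=(-8)^12=-12
R7=208+4=212
R1=9-1=8
CMP R1, 5  (cmp 8,5)
JNZ L2: taken
R4=M[212]=19
R4=19^12=31
R7=212+4=216
R1=8-1=7
CMP R1, 5  (cmp 7,5)
JNZ L2: taken
R4=M[216]=29
R4=29^12=17
R7=216+4=220
R1=7-1=6
CMP R1, 5  (cmp 6,5)
JNZ L2: taken
R4=M[220]=26
R4=26^12=22
R7=220+4=224
R1=6-1=5
CMP R1, 5  (cmp 5,5)
JNZ L2: not taken
R4=22*3=66
halt.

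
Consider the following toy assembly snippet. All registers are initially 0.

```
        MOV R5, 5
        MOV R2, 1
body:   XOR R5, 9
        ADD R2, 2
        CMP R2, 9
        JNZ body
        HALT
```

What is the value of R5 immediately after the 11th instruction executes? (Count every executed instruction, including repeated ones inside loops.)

MOV R5, 5 → R5=5
MOV R2, 1 → R2=1
XOR R5, 9 → R5=5^9=12
ADD R2, 2 → R2=1+2=3
CMP R2, 9  (cmp 3,9)
JNZ body: taken
XOR R5, 9 → R5=12^9=5
ADD R2, 2 → R2=3+2=5
CMP R2, 9  (cmp 5,9)
JNZ body: taken
XOR R5, 9 → R5=5^9=12
After step 11: R5 = 12.

12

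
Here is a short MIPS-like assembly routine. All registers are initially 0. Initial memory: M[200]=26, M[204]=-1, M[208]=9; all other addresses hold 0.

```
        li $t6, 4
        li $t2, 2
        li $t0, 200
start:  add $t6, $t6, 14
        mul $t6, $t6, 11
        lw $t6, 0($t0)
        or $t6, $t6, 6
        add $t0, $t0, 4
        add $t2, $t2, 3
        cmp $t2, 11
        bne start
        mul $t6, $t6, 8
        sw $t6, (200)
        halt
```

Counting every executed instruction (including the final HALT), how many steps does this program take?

30

after li $t6, 4: $t6=4
after li $t2, 2: $t2=2
after li $t0, 200: $t0=200
after add $t6, $t6, 14: $t6=4+14=18
after mul $t6, $t6, 11: $t6=18*11=198
after lw $t6, 0($t0): $t6=M[200]=26
after or $t6, $t6, 6: $t6=26|6=30
after add $t0, $t0, 4: $t0=200+4=204
after add $t2, $t2, 3: $t2=2+3=5
cmp $t2, 11  (cmp 5,11)
bne start: taken
after add $t6, $t6, 14: $t6=30+14=44
after mul $t6, $t6, 11: $t6=44*11=484
after lw $t6, 0($t0): $t6=M[204]=-1
after or $t6, $t6, 6: $t6=(-1)|6=-1
after add $t0, $t0, 4: $t0=204+4=208
after add $t2, $t2, 3: $t2=5+3=8
cmp $t2, 11  (cmp 8,11)
bne start: taken
after add $t6, $t6, 14: $t6=(-1)+14=13
after mul $t6, $t6, 11: $t6=13*11=143
after lw $t6, 0($t0): $t6=M[208]=9
after or $t6, $t6, 6: $t6=9|6=15
after add $t0, $t0, 4: $t0=208+4=212
after add $t2, $t2, 3: $t2=8+3=11
cmp $t2, 11  (cmp 11,11)
bne start: not taken
after mul $t6, $t6, 8: $t6=15*8=120
sw $t6, (200) → M[200]=120
halt.
Total executed instructions: 30.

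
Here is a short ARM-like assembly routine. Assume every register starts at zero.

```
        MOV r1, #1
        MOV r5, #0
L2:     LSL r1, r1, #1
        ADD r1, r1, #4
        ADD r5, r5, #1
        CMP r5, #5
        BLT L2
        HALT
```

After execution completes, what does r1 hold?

156

MOV r1, #1 → r1=1
MOV r5, #0 → r5=0
LSL r1, r1, #1 → r1=1<<1=2
ADD r1, r1, #4 → r1=2+4=6
ADD r5, r5, #1 → r5=0+1=1
CMP r5, #5  (cmp 1,5)
BLT L2: taken
LSL r1, r1, #1 → r1=6<<1=12
ADD r1, r1, #4 → r1=12+4=16
ADD r5, r5, #1 → r5=1+1=2
CMP r5, #5  (cmp 2,5)
BLT L2: taken
LSL r1, r1, #1 → r1=16<<1=32
ADD r1, r1, #4 → r1=32+4=36
ADD r5, r5, #1 → r5=2+1=3
CMP r5, #5  (cmp 3,5)
BLT L2: taken
LSL r1, r1, #1 → r1=36<<1=72
ADD r1, r1, #4 → r1=72+4=76
ADD r5, r5, #1 → r5=3+1=4
CMP r5, #5  (cmp 4,5)
BLT L2: taken
LSL r1, r1, #1 → r1=76<<1=152
ADD r1, r1, #4 → r1=152+4=156
ADD r5, r5, #1 → r5=4+1=5
CMP r5, #5  (cmp 5,5)
BLT L2: not taken
halt.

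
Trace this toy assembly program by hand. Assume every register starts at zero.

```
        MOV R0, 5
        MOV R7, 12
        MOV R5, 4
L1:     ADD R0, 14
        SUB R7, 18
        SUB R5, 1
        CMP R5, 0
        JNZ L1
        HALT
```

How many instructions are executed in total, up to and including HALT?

24

after MOV R0, 5: R0=5
after MOV R7, 12: R7=12
after MOV R5, 4: R5=4
after ADD R0, 14: R0=5+14=19
after SUB R7, 18: R7=12-18=-6
after SUB R5, 1: R5=4-1=3
CMP R5, 0  (cmp 3,0)
JNZ L1: taken
after ADD R0, 14: R0=19+14=33
after SUB R7, 18: R7=(-6)-18=-24
after SUB R5, 1: R5=3-1=2
CMP R5, 0  (cmp 2,0)
JNZ L1: taken
after ADD R0, 14: R0=33+14=47
after SUB R7, 18: R7=(-24)-18=-42
after SUB R5, 1: R5=2-1=1
CMP R5, 0  (cmp 1,0)
JNZ L1: taken
after ADD R0, 14: R0=47+14=61
after SUB R7, 18: R7=(-42)-18=-60
after SUB R5, 1: R5=1-1=0
CMP R5, 0  (cmp 0,0)
JNZ L1: not taken
halt.
Total executed instructions: 24.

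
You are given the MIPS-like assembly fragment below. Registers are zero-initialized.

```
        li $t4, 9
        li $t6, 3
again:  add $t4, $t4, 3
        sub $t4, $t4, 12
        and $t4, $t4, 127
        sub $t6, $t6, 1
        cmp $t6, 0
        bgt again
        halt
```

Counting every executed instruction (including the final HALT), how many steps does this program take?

21

after li $t4, 9: $t4=9
after li $t6, 3: $t6=3
after add $t4, $t4, 3: $t4=9+3=12
after sub $t4, $t4, 12: $t4=12-12=0
after and $t4, $t4, 127: $t4=0&127=0
after sub $t6, $t6, 1: $t6=3-1=2
cmp $t6, 0  (cmp 2,0)
bgt again: taken
after add $t4, $t4, 3: $t4=0+3=3
after sub $t4, $t4, 12: $t4=3-12=-9
after and $t4, $t4, 127: $t4=(-9)&127=119
after sub $t6, $t6, 1: $t6=2-1=1
cmp $t6, 0  (cmp 1,0)
bgt again: taken
after add $t4, $t4, 3: $t4=119+3=122
after sub $t4, $t4, 12: $t4=122-12=110
after and $t4, $t4, 127: $t4=110&127=110
after sub $t6, $t6, 1: $t6=1-1=0
cmp $t6, 0  (cmp 0,0)
bgt again: not taken
halt.
Total executed instructions: 21.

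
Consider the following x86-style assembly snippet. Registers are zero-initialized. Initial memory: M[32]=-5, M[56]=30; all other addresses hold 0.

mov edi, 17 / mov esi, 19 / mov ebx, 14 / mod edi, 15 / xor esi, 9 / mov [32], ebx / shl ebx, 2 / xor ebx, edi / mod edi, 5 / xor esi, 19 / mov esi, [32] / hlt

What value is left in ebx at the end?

after mov edi, 17: edi=17
after mov esi, 19: esi=19
after mov ebx, 14: ebx=14
after mod edi, 15: edi=17%15=2
after xor esi, 9: esi=19^9=26
mov [32], ebx → M[32]=14
after shl ebx, 2: ebx=14<<2=56
after xor ebx, edi: ebx=56^2=58
after mod edi, 5: edi=2%5=2
after xor esi, 19: esi=26^19=9
after mov esi, [32]: esi=M[32]=14
halt.

58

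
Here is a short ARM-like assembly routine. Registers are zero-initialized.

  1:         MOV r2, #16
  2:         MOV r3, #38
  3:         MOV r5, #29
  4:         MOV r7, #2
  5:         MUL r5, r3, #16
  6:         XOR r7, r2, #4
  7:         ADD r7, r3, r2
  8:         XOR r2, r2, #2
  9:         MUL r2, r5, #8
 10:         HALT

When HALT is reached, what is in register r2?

4864

after MOV r2, #16: r2=16
after MOV r3, #38: r3=38
after MOV r5, #29: r5=29
after MOV r7, #2: r7=2
after MUL r5, r3, #16: r5=38*16=608
after XOR r7, r2, #4: r7=16^4=20
after ADD r7, r3, r2: r7=38+16=54
after XOR r2, r2, #2: r2=16^2=18
after MUL r2, r5, #8: r2=608*8=4864
halt.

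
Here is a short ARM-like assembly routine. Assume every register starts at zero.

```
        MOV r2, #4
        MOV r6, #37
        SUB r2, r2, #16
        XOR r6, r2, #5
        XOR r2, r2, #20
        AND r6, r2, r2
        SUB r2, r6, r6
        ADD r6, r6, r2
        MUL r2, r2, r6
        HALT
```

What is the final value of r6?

after MOV r2, #4: r2=4
after MOV r6, #37: r6=37
after SUB r2, r2, #16: r2=4-16=-12
after XOR r6, r2, #5: r6=(-12)^5=-15
after XOR r2, r2, #20: r2=(-12)^20=-32
after AND r6, r2, r2: r6=(-32)&(-32)=-32
after SUB r2, r6, r6: r2=(-32)-(-32)=0
after ADD r6, r6, r2: r6=(-32)+0=-32
after MUL r2, r2, r6: r2=0*(-32)=0
halt.

-32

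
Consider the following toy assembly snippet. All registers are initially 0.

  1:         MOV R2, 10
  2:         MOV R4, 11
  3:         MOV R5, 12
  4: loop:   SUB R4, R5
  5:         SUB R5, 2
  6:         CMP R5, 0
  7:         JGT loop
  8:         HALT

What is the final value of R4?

-31

R2=10
R4=11
R5=12
R4=11-12=-1
R5=12-2=10
CMP R5, 0  (cmp 10,0)
JGT loop: taken
R4=(-1)-10=-11
R5=10-2=8
CMP R5, 0  (cmp 8,0)
JGT loop: taken
R4=(-11)-8=-19
R5=8-2=6
CMP R5, 0  (cmp 6,0)
JGT loop: taken
R4=(-19)-6=-25
R5=6-2=4
CMP R5, 0  (cmp 4,0)
JGT loop: taken
R4=(-25)-4=-29
R5=4-2=2
CMP R5, 0  (cmp 2,0)
JGT loop: taken
R4=(-29)-2=-31
R5=2-2=0
CMP R5, 0  (cmp 0,0)
JGT loop: not taken
halt.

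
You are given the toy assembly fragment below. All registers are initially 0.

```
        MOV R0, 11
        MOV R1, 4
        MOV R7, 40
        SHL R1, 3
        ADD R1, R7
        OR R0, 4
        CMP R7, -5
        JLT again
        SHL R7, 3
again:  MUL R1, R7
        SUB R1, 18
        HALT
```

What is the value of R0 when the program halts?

MOV R0, 11 → R0=11
MOV R1, 4 → R1=4
MOV R7, 40 → R7=40
SHL R1, 3 → R1=4<<3=32
ADD R1, R7 → R1=32+40=72
OR R0, 4 → R0=11|4=15
CMP R7, -5  (cmp 40,-5)
JLT again: not taken
SHL R7, 3 → R7=40<<3=320
MUL R1, R7 → R1=72*320=23040
SUB R1, 18 → R1=23040-18=23022
halt.

15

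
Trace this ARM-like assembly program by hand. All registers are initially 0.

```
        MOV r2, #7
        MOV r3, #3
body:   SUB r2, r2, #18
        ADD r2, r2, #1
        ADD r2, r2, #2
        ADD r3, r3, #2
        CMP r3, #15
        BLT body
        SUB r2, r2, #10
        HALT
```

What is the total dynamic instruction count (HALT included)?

40

after MOV r2, #7: r2=7
after MOV r3, #3: r3=3
after SUB r2, r2, #18: r2=7-18=-11
after ADD r2, r2, #1: r2=(-11)+1=-10
after ADD r2, r2, #2: r2=(-10)+2=-8
after ADD r3, r3, #2: r3=3+2=5
CMP r3, #15  (cmp 5,15)
BLT body: taken
after SUB r2, r2, #18: r2=(-8)-18=-26
after ADD r2, r2, #1: r2=(-26)+1=-25
after ADD r2, r2, #2: r2=(-25)+2=-23
after ADD r3, r3, #2: r3=5+2=7
CMP r3, #15  (cmp 7,15)
BLT body: taken
after SUB r2, r2, #18: r2=(-23)-18=-41
after ADD r2, r2, #1: r2=(-41)+1=-40
after ADD r2, r2, #2: r2=(-40)+2=-38
after ADD r3, r3, #2: r3=7+2=9
CMP r3, #15  (cmp 9,15)
BLT body: taken
after SUB r2, r2, #18: r2=(-38)-18=-56
after ADD r2, r2, #1: r2=(-56)+1=-55
after ADD r2, r2, #2: r2=(-55)+2=-53
after ADD r3, r3, #2: r3=9+2=11
CMP r3, #15  (cmp 11,15)
BLT body: taken
after SUB r2, r2, #18: r2=(-53)-18=-71
after ADD r2, r2, #1: r2=(-71)+1=-70
after ADD r2, r2, #2: r2=(-70)+2=-68
after ADD r3, r3, #2: r3=11+2=13
CMP r3, #15  (cmp 13,15)
BLT body: taken
after SUB r2, r2, #18: r2=(-68)-18=-86
after ADD r2, r2, #1: r2=(-86)+1=-85
after ADD r2, r2, #2: r2=(-85)+2=-83
after ADD r3, r3, #2: r3=13+2=15
CMP r3, #15  (cmp 15,15)
BLT body: not taken
after SUB r2, r2, #10: r2=(-83)-10=-93
halt.
Total executed instructions: 40.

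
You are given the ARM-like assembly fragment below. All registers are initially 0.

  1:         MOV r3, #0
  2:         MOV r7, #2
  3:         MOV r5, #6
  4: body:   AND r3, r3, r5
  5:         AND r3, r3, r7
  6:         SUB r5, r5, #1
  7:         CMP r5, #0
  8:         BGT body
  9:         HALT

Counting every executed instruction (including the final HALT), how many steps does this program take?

34

MOV r3, #0 → r3=0
MOV r7, #2 → r7=2
MOV r5, #6 → r5=6
AND r3, r3, r5 → r3=0&6=0
AND r3, r3, r7 → r3=0&2=0
SUB r5, r5, #1 → r5=6-1=5
CMP r5, #0  (cmp 5,0)
BGT body: taken
AND r3, r3, r5 → r3=0&5=0
AND r3, r3, r7 → r3=0&2=0
SUB r5, r5, #1 → r5=5-1=4
CMP r5, #0  (cmp 4,0)
BGT body: taken
AND r3, r3, r5 → r3=0&4=0
AND r3, r3, r7 → r3=0&2=0
SUB r5, r5, #1 → r5=4-1=3
CMP r5, #0  (cmp 3,0)
BGT body: taken
AND r3, r3, r5 → r3=0&3=0
AND r3, r3, r7 → r3=0&2=0
SUB r5, r5, #1 → r5=3-1=2
CMP r5, #0  (cmp 2,0)
BGT body: taken
AND r3, r3, r5 → r3=0&2=0
AND r3, r3, r7 → r3=0&2=0
SUB r5, r5, #1 → r5=2-1=1
CMP r5, #0  (cmp 1,0)
BGT body: taken
AND r3, r3, r5 → r3=0&1=0
AND r3, r3, r7 → r3=0&2=0
SUB r5, r5, #1 → r5=1-1=0
CMP r5, #0  (cmp 0,0)
BGT body: not taken
halt.
Total executed instructions: 34.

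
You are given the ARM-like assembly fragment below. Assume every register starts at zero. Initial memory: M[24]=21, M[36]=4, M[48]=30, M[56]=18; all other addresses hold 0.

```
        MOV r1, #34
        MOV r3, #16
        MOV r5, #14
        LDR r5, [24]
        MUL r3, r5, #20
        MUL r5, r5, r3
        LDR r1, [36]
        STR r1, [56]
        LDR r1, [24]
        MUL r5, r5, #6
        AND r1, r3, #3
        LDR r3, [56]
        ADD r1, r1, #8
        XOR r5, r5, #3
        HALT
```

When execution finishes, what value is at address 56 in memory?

4

r1=34
r3=16
r5=14
r5=M[24]=21
r3=21*20=420
r5=21*420=8820
r1=M[36]=4
STR r1, [56] → M[56]=4
r1=M[24]=21
r5=8820*6=52920
r1=420&3=0
r3=M[56]=4
r1=0+8=8
r5=52920^3=52923
halt.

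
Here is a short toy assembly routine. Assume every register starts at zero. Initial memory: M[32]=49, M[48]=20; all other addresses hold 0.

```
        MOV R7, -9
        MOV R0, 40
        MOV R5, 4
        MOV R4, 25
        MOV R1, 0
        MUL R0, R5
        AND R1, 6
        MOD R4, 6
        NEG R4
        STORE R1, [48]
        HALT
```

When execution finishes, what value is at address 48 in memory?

0

MOV R7, -9 → R7=-9
MOV R0, 40 → R0=40
MOV R5, 4 → R5=4
MOV R4, 25 → R4=25
MOV R1, 0 → R1=0
MUL R0, R5 → R0=40*4=160
AND R1, 6 → R1=0&6=0
MOD R4, 6 → R4=25%6=1
NEG R4 → R4=-(1)=-1
STORE R1, [48] → M[48]=0
halt.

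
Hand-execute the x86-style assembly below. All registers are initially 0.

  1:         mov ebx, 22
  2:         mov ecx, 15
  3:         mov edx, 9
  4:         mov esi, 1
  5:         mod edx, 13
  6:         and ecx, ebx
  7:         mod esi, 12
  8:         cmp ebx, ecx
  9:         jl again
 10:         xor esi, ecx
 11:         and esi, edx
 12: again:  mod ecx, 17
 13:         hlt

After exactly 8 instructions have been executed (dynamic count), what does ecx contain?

after mov ebx, 22: ebx=22
after mov ecx, 15: ecx=15
after mov edx, 9: edx=9
after mov esi, 1: esi=1
after mod edx, 13: edx=9%13=9
after and ecx, ebx: ecx=15&22=6
after mod esi, 12: esi=1%12=1
cmp ebx, ecx  (cmp 22,6)
After step 8: ecx = 6.

6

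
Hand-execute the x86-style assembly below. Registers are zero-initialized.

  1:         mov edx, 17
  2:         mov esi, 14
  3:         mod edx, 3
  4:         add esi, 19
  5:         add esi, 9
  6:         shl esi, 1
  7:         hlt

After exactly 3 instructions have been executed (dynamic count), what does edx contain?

edx=17
esi=14
edx=17%3=2
After step 3: edx = 2.

2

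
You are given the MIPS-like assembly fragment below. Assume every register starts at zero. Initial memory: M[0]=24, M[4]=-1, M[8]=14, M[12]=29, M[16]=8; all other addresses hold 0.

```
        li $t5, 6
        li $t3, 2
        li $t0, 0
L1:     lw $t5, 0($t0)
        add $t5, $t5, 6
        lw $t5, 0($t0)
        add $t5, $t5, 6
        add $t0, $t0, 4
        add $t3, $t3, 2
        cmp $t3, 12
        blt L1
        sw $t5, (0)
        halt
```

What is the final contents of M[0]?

after li $t5, 6: $t5=6
after li $t3, 2: $t3=2
after li $t0, 0: $t0=0
after lw $t5, 0($t0): $t5=M[0]=24
after add $t5, $t5, 6: $t5=24+6=30
after lw $t5, 0($t0): $t5=M[0]=24
after add $t5, $t5, 6: $t5=24+6=30
after add $t0, $t0, 4: $t0=0+4=4
after add $t3, $t3, 2: $t3=2+2=4
cmp $t3, 12  (cmp 4,12)
blt L1: taken
after lw $t5, 0($t0): $t5=M[4]=-1
after add $t5, $t5, 6: $t5=(-1)+6=5
after lw $t5, 0($t0): $t5=M[4]=-1
after add $t5, $t5, 6: $t5=(-1)+6=5
after add $t0, $t0, 4: $t0=4+4=8
after add $t3, $t3, 2: $t3=4+2=6
cmp $t3, 12  (cmp 6,12)
blt L1: taken
after lw $t5, 0($t0): $t5=M[8]=14
after add $t5, $t5, 6: $t5=14+6=20
after lw $t5, 0($t0): $t5=M[8]=14
after add $t5, $t5, 6: $t5=14+6=20
after add $t0, $t0, 4: $t0=8+4=12
after add $t3, $t3, 2: $t3=6+2=8
cmp $t3, 12  (cmp 8,12)
blt L1: taken
after lw $t5, 0($t0): $t5=M[12]=29
after add $t5, $t5, 6: $t5=29+6=35
after lw $t5, 0($t0): $t5=M[12]=29
after add $t5, $t5, 6: $t5=29+6=35
after add $t0, $t0, 4: $t0=12+4=16
after add $t3, $t3, 2: $t3=8+2=10
cmp $t3, 12  (cmp 10,12)
blt L1: taken
after lw $t5, 0($t0): $t5=M[16]=8
after add $t5, $t5, 6: $t5=8+6=14
after lw $t5, 0($t0): $t5=M[16]=8
after add $t5, $t5, 6: $t5=8+6=14
after add $t0, $t0, 4: $t0=16+4=20
after add $t3, $t3, 2: $t3=10+2=12
cmp $t3, 12  (cmp 12,12)
blt L1: not taken
sw $t5, (0) → M[0]=14
halt.

14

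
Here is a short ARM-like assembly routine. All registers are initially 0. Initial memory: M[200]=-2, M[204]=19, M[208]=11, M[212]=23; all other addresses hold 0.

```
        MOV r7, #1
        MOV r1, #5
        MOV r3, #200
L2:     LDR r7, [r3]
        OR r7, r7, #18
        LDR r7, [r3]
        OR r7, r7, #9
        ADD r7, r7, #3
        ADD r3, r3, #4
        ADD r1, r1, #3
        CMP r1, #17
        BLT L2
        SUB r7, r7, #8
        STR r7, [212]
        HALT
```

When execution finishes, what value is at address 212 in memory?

26

after MOV r7, #1: r7=1
after MOV r1, #5: r1=5
after MOV r3, #200: r3=200
after LDR r7, [r3]: r7=M[200]=-2
after OR r7, r7, #18: r7=(-2)|18=-2
after LDR r7, [r3]: r7=M[200]=-2
after OR r7, r7, #9: r7=(-2)|9=-1
after ADD r7, r7, #3: r7=(-1)+3=2
after ADD r3, r3, #4: r3=200+4=204
after ADD r1, r1, #3: r1=5+3=8
CMP r1, #17  (cmp 8,17)
BLT L2: taken
after LDR r7, [r3]: r7=M[204]=19
after OR r7, r7, #18: r7=19|18=19
after LDR r7, [r3]: r7=M[204]=19
after OR r7, r7, #9: r7=19|9=27
after ADD r7, r7, #3: r7=27+3=30
after ADD r3, r3, #4: r3=204+4=208
after ADD r1, r1, #3: r1=8+3=11
CMP r1, #17  (cmp 11,17)
BLT L2: taken
after LDR r7, [r3]: r7=M[208]=11
after OR r7, r7, #18: r7=11|18=27
after LDR r7, [r3]: r7=M[208]=11
after OR r7, r7, #9: r7=11|9=11
after ADD r7, r7, #3: r7=11+3=14
after ADD r3, r3, #4: r3=208+4=212
after ADD r1, r1, #3: r1=11+3=14
CMP r1, #17  (cmp 14,17)
BLT L2: taken
after LDR r7, [r3]: r7=M[212]=23
after OR r7, r7, #18: r7=23|18=23
after LDR r7, [r3]: r7=M[212]=23
after OR r7, r7, #9: r7=23|9=31
after ADD r7, r7, #3: r7=31+3=34
after ADD r3, r3, #4: r3=212+4=216
after ADD r1, r1, #3: r1=14+3=17
CMP r1, #17  (cmp 17,17)
BLT L2: not taken
after SUB r7, r7, #8: r7=34-8=26
STR r7, [212] → M[212]=26
halt.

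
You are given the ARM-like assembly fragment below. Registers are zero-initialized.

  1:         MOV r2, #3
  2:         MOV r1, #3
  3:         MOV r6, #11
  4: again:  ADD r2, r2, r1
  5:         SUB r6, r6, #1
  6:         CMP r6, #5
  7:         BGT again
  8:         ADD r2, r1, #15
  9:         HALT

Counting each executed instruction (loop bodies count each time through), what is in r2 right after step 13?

12

after MOV r2, #3: r2=3
after MOV r1, #3: r1=3
after MOV r6, #11: r6=11
after ADD r2, r2, r1: r2=3+3=6
after SUB r6, r6, #1: r6=11-1=10
CMP r6, #5  (cmp 10,5)
BGT again: taken
after ADD r2, r2, r1: r2=6+3=9
after SUB r6, r6, #1: r6=10-1=9
CMP r6, #5  (cmp 9,5)
BGT again: taken
after ADD r2, r2, r1: r2=9+3=12
after SUB r6, r6, #1: r6=9-1=8
After step 13: r2 = 12.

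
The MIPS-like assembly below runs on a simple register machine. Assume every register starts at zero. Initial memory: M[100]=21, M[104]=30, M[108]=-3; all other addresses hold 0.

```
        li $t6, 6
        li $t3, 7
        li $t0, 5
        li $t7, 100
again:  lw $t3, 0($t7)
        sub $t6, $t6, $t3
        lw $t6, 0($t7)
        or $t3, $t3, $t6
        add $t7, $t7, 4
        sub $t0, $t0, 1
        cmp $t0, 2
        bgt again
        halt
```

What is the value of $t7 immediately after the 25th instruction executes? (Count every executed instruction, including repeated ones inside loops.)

li $t6, 6 → $t6=6
li $t3, 7 → $t3=7
li $t0, 5 → $t0=5
li $t7, 100 → $t7=100
lw $t3, 0($t7) → $t3=M[100]=21
sub $t6, $t6, $t3 → $t6=6-21=-15
lw $t6, 0($t7) → $t6=M[100]=21
or $t3, $t3, $t6 → $t3=21|21=21
add $t7, $t7, 4 → $t7=100+4=104
sub $t0, $t0, 1 → $t0=5-1=4
cmp $t0, 2  (cmp 4,2)
bgt again: taken
lw $t3, 0($t7) → $t3=M[104]=30
sub $t6, $t6, $t3 → $t6=21-30=-9
lw $t6, 0($t7) → $t6=M[104]=30
or $t3, $t3, $t6 → $t3=30|30=30
add $t7, $t7, 4 → $t7=104+4=108
sub $t0, $t0, 1 → $t0=4-1=3
cmp $t0, 2  (cmp 3,2)
bgt again: taken
lw $t3, 0($t7) → $t3=M[108]=-3
sub $t6, $t6, $t3 → $t6=30-(-3)=33
lw $t6, 0($t7) → $t6=M[108]=-3
or $t3, $t3, $t6 → $t3=(-3)|(-3)=-3
add $t7, $t7, 4 → $t7=108+4=112
After step 25: $t7 = 112.

112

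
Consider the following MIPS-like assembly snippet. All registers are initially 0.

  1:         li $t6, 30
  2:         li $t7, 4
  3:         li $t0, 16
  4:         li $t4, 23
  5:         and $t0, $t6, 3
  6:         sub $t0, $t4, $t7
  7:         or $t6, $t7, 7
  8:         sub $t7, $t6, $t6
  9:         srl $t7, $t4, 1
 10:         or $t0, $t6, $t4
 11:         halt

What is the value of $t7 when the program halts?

after li $t6, 30: $t6=30
after li $t7, 4: $t7=4
after li $t0, 16: $t0=16
after li $t4, 23: $t4=23
after and $t0, $t6, 3: $t0=30&3=2
after sub $t0, $t4, $t7: $t0=23-4=19
after or $t6, $t7, 7: $t6=4|7=7
after sub $t7, $t6, $t6: $t7=7-7=0
after srl $t7, $t4, 1: $t7=23>>1=11
after or $t0, $t6, $t4: $t0=7|23=23
halt.

11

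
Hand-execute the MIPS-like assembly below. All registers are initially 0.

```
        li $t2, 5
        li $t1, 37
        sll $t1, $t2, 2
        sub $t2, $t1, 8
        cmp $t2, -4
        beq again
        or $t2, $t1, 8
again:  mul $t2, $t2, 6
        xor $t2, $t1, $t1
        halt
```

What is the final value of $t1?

20

after li $t2, 5: $t2=5
after li $t1, 37: $t1=37
after sll $t1, $t2, 2: $t1=5<<2=20
after sub $t2, $t1, 8: $t2=20-8=12
cmp $t2, -4  (cmp 12,-4)
beq again: not taken
after or $t2, $t1, 8: $t2=20|8=28
after mul $t2, $t2, 6: $t2=28*6=168
after xor $t2, $t1, $t1: $t2=20^20=0
halt.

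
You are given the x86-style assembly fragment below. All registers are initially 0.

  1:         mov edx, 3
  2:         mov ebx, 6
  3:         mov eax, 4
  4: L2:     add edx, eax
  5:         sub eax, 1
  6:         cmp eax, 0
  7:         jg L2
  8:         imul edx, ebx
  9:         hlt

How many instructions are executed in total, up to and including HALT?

mov edx, 3 → edx=3
mov ebx, 6 → ebx=6
mov eax, 4 → eax=4
add edx, eax → edx=3+4=7
sub eax, 1 → eax=4-1=3
cmp eax, 0  (cmp 3,0)
jg L2: taken
add edx, eax → edx=7+3=10
sub eax, 1 → eax=3-1=2
cmp eax, 0  (cmp 2,0)
jg L2: taken
add edx, eax → edx=10+2=12
sub eax, 1 → eax=2-1=1
cmp eax, 0  (cmp 1,0)
jg L2: taken
add edx, eax → edx=12+1=13
sub eax, 1 → eax=1-1=0
cmp eax, 0  (cmp 0,0)
jg L2: not taken
imul edx, ebx → edx=13*6=78
halt.
Total executed instructions: 21.

21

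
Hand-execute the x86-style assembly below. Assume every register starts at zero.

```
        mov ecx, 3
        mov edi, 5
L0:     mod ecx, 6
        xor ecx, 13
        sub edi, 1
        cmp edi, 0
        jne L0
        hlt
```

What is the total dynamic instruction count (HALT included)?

after mov ecx, 3: ecx=3
after mov edi, 5: edi=5
after mod ecx, 6: ecx=3%6=3
after xor ecx, 13: ecx=3^13=14
after sub edi, 1: edi=5-1=4
cmp edi, 0  (cmp 4,0)
jne L0: taken
after mod ecx, 6: ecx=14%6=2
after xor ecx, 13: ecx=2^13=15
after sub edi, 1: edi=4-1=3
cmp edi, 0  (cmp 3,0)
jne L0: taken
after mod ecx, 6: ecx=15%6=3
after xor ecx, 13: ecx=3^13=14
after sub edi, 1: edi=3-1=2
cmp edi, 0  (cmp 2,0)
jne L0: taken
after mod ecx, 6: ecx=14%6=2
after xor ecx, 13: ecx=2^13=15
after sub edi, 1: edi=2-1=1
cmp edi, 0  (cmp 1,0)
jne L0: taken
after mod ecx, 6: ecx=15%6=3
after xor ecx, 13: ecx=3^13=14
after sub edi, 1: edi=1-1=0
cmp edi, 0  (cmp 0,0)
jne L0: not taken
halt.
Total executed instructions: 28.

28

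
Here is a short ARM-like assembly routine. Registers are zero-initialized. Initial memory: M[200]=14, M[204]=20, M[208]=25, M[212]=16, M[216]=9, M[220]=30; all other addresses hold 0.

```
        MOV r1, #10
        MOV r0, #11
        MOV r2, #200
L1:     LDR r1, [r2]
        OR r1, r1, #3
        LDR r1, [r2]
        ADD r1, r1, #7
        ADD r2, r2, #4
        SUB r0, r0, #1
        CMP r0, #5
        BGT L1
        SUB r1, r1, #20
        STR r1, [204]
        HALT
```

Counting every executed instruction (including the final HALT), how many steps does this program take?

r1=10
r0=11
r2=200
r1=M[200]=14
r1=14|3=15
r1=M[200]=14
r1=14+7=21
r2=200+4=204
r0=11-1=10
CMP r0, #5  (cmp 10,5)
BGT L1: taken
r1=M[204]=20
r1=20|3=23
r1=M[204]=20
r1=20+7=27
r2=204+4=208
r0=10-1=9
CMP r0, #5  (cmp 9,5)
BGT L1: taken
r1=M[208]=25
r1=25|3=27
r1=M[208]=25
r1=25+7=32
r2=208+4=212
r0=9-1=8
CMP r0, #5  (cmp 8,5)
BGT L1: taken
r1=M[212]=16
r1=16|3=19
r1=M[212]=16
r1=16+7=23
r2=212+4=216
r0=8-1=7
CMP r0, #5  (cmp 7,5)
BGT L1: taken
r1=M[216]=9
r1=9|3=11
r1=M[216]=9
r1=9+7=16
r2=216+4=220
r0=7-1=6
CMP r0, #5  (cmp 6,5)
BGT L1: taken
r1=M[220]=30
r1=30|3=31
r1=M[220]=30
r1=30+7=37
r2=220+4=224
r0=6-1=5
CMP r0, #5  (cmp 5,5)
BGT L1: not taken
r1=37-20=17
STR r1, [204] → M[204]=17
halt.
Total executed instructions: 54.

54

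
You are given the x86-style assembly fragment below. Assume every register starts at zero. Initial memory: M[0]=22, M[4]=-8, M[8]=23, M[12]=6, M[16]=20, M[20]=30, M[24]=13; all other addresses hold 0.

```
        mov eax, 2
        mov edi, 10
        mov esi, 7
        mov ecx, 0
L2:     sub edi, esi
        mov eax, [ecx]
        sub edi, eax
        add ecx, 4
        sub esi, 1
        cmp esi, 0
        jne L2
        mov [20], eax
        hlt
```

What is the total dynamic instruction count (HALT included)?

eax=2
edi=10
esi=7
ecx=0
edi=10-7=3
eax=M[0]=22
edi=3-22=-19
ecx=0+4=4
esi=7-1=6
cmp esi, 0  (cmp 6,0)
jne L2: taken
edi=(-19)-6=-25
eax=M[4]=-8
edi=(-25)-(-8)=-17
ecx=4+4=8
esi=6-1=5
cmp esi, 0  (cmp 5,0)
jne L2: taken
edi=(-17)-5=-22
eax=M[8]=23
edi=(-22)-23=-45
ecx=8+4=12
esi=5-1=4
cmp esi, 0  (cmp 4,0)
jne L2: taken
edi=(-45)-4=-49
eax=M[12]=6
edi=(-49)-6=-55
ecx=12+4=16
esi=4-1=3
cmp esi, 0  (cmp 3,0)
jne L2: taken
edi=(-55)-3=-58
eax=M[16]=20
edi=(-58)-20=-78
ecx=16+4=20
esi=3-1=2
cmp esi, 0  (cmp 2,0)
jne L2: taken
edi=(-78)-2=-80
eax=M[20]=30
edi=(-80)-30=-110
ecx=20+4=24
esi=2-1=1
cmp esi, 0  (cmp 1,0)
jne L2: taken
edi=(-110)-1=-111
eax=M[24]=13
edi=(-111)-13=-124
ecx=24+4=28
esi=1-1=0
cmp esi, 0  (cmp 0,0)
jne L2: not taken
mov [20], eax → M[20]=13
halt.
Total executed instructions: 55.

55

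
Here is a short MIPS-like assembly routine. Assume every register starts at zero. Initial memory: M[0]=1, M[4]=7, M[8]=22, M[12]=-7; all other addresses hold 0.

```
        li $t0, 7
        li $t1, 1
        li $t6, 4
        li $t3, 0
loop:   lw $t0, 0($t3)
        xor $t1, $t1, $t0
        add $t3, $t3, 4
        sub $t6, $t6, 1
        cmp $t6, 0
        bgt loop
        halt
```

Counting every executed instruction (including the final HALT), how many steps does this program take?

29

$t0=7
$t1=1
$t6=4
$t3=0
$t0=M[0]=1
$t1=1^1=0
$t3=0+4=4
$t6=4-1=3
cmp $t6, 0  (cmp 3,0)
bgt loop: taken
$t0=M[4]=7
$t1=0^7=7
$t3=4+4=8
$t6=3-1=2
cmp $t6, 0  (cmp 2,0)
bgt loop: taken
$t0=M[8]=22
$t1=7^22=17
$t3=8+4=12
$t6=2-1=1
cmp $t6, 0  (cmp 1,0)
bgt loop: taken
$t0=M[12]=-7
$t1=17^(-7)=-24
$t3=12+4=16
$t6=1-1=0
cmp $t6, 0  (cmp 0,0)
bgt loop: not taken
halt.
Total executed instructions: 29.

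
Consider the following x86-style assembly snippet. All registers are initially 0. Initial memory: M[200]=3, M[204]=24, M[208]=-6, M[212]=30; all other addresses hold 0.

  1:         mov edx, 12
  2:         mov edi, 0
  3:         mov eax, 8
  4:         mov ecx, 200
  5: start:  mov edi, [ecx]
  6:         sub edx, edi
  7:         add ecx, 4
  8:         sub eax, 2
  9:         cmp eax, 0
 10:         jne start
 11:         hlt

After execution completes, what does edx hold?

edx=12
edi=0
eax=8
ecx=200
edi=M[200]=3
edx=12-3=9
ecx=200+4=204
eax=8-2=6
cmp eax, 0  (cmp 6,0)
jne start: taken
edi=M[204]=24
edx=9-24=-15
ecx=204+4=208
eax=6-2=4
cmp eax, 0  (cmp 4,0)
jne start: taken
edi=M[208]=-6
edx=(-15)-(-6)=-9
ecx=208+4=212
eax=4-2=2
cmp eax, 0  (cmp 2,0)
jne start: taken
edi=M[212]=30
edx=(-9)-30=-39
ecx=212+4=216
eax=2-2=0
cmp eax, 0  (cmp 0,0)
jne start: not taken
halt.

-39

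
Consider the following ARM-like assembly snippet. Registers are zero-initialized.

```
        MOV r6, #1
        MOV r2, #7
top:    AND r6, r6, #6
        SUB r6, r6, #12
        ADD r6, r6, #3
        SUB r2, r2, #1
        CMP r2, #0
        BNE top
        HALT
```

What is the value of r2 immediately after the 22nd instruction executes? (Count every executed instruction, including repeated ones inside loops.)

4

MOV r6, #1 → r6=1
MOV r2, #7 → r2=7
AND r6, r6, #6 → r6=1&6=0
SUB r6, r6, #12 → r6=0-12=-12
ADD r6, r6, #3 → r6=(-12)+3=-9
SUB r2, r2, #1 → r2=7-1=6
CMP r2, #0  (cmp 6,0)
BNE top: taken
AND r6, r6, #6 → r6=(-9)&6=6
SUB r6, r6, #12 → r6=6-12=-6
ADD r6, r6, #3 → r6=(-6)+3=-3
SUB r2, r2, #1 → r2=6-1=5
CMP r2, #0  (cmp 5,0)
BNE top: taken
AND r6, r6, #6 → r6=(-3)&6=4
SUB r6, r6, #12 → r6=4-12=-8
ADD r6, r6, #3 → r6=(-8)+3=-5
SUB r2, r2, #1 → r2=5-1=4
CMP r2, #0  (cmp 4,0)
BNE top: taken
AND r6, r6, #6 → r6=(-5)&6=2
SUB r6, r6, #12 → r6=2-12=-10
After step 22: r2 = 4.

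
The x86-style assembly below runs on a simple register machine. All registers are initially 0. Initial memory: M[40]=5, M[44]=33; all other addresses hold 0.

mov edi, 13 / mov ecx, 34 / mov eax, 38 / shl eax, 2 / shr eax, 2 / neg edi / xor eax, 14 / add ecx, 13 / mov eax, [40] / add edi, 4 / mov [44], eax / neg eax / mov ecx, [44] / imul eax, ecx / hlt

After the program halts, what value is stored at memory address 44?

5

mov edi, 13 → edi=13
mov ecx, 34 → ecx=34
mov eax, 38 → eax=38
shl eax, 2 → eax=38<<2=152
shr eax, 2 → eax=152>>2=38
neg edi → edi=-(13)=-13
xor eax, 14 → eax=38^14=40
add ecx, 13 → ecx=34+13=47
mov eax, [40] → eax=M[40]=5
add edi, 4 → edi=(-13)+4=-9
mov [44], eax → M[44]=5
neg eax → eax=-(5)=-5
mov ecx, [44] → ecx=M[44]=5
imul eax, ecx → eax=(-5)*5=-25
halt.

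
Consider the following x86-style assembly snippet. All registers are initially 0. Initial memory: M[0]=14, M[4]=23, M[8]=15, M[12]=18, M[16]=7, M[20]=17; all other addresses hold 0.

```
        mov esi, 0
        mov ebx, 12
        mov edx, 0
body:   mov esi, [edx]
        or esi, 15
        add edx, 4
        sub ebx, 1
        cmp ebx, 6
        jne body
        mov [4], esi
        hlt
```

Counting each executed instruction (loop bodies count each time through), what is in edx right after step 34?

20

after mov esi, 0: esi=0
after mov ebx, 12: ebx=12
after mov edx, 0: edx=0
after mov esi, [edx]: esi=M[0]=14
after or esi, 15: esi=14|15=15
after add edx, 4: edx=0+4=4
after sub ebx, 1: ebx=12-1=11
cmp ebx, 6  (cmp 11,6)
jne body: taken
after mov esi, [edx]: esi=M[4]=23
after or esi, 15: esi=23|15=31
after add edx, 4: edx=4+4=8
after sub ebx, 1: ebx=11-1=10
cmp ebx, 6  (cmp 10,6)
jne body: taken
after mov esi, [edx]: esi=M[8]=15
after or esi, 15: esi=15|15=15
after add edx, 4: edx=8+4=12
after sub ebx, 1: ebx=10-1=9
cmp ebx, 6  (cmp 9,6)
jne body: taken
after mov esi, [edx]: esi=M[12]=18
after or esi, 15: esi=18|15=31
after add edx, 4: edx=12+4=16
after sub ebx, 1: ebx=9-1=8
cmp ebx, 6  (cmp 8,6)
jne body: taken
after mov esi, [edx]: esi=M[16]=7
after or esi, 15: esi=7|15=15
after add edx, 4: edx=16+4=20
after sub ebx, 1: ebx=8-1=7
cmp ebx, 6  (cmp 7,6)
jne body: taken
after mov esi, [edx]: esi=M[20]=17
After step 34: edx = 20.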